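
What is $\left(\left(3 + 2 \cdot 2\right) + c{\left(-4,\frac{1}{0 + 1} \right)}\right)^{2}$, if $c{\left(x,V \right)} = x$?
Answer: $9$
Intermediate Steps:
$\left(\left(3 + 2 \cdot 2\right) + c{\left(-4,\frac{1}{0 + 1} \right)}\right)^{2} = \left(\left(3 + 2 \cdot 2\right) - 4\right)^{2} = \left(\left(3 + 4\right) - 4\right)^{2} = \left(7 - 4\right)^{2} = 3^{2} = 9$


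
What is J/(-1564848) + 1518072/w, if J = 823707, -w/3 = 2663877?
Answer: -331789419599/463173621744 ≈ -0.71634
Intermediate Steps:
w = -7991631 (w = -3*2663877 = -7991631)
J/(-1564848) + 1518072/w = 823707/(-1564848) + 1518072/(-7991631) = 823707*(-1/1564848) + 1518072*(-1/7991631) = -91523/173872 - 506024/2663877 = -331789419599/463173621744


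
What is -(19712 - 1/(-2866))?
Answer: -56494593/2866 ≈ -19712.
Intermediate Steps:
-(19712 - 1/(-2866)) = -(19712 - 1*(-1/2866)) = -(19712 + 1/2866) = -1*56494593/2866 = -56494593/2866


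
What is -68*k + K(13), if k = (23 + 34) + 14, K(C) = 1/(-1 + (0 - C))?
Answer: -67593/14 ≈ -4828.1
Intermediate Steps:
K(C) = 1/(-1 - C)
k = 71 (k = 57 + 14 = 71)
-68*k + K(13) = -68*71 - 1/(1 + 13) = -4828 - 1/14 = -67593/14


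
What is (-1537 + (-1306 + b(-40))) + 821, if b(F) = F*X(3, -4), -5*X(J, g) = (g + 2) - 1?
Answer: -2046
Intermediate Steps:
X(J, g) = -⅕ - g/5 (X(J, g) = -((g + 2) - 1)/5 = -((2 + g) - 1)/5 = -(1 + g)/5 = -⅕ - g/5)
b(F) = 3*F/5 (b(F) = F*(-⅕ - ⅕*(-4)) = F*(-⅕ + ⅘) = F*(⅗) = 3*F/5)
(-1537 + (-1306 + b(-40))) + 821 = (-1537 + (-1306 + (⅗)*(-40))) + 821 = (-1537 + (-1306 - 24)) + 821 = (-1537 - 1330) + 821 = -2867 + 821 = -2046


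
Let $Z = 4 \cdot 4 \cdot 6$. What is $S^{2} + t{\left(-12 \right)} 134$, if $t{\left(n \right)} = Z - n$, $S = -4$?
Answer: $14488$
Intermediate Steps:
$Z = 96$ ($Z = 16 \cdot 6 = 96$)
$t{\left(n \right)} = 96 - n$
$S^{2} + t{\left(-12 \right)} 134 = \left(-4\right)^{2} + \left(96 - -12\right) 134 = 16 + \left(96 + 12\right) 134 = 16 + 108 \cdot 134 = 16 + 14472 = 14488$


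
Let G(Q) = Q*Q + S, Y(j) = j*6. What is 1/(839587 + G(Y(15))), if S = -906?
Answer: 1/846781 ≈ 1.1809e-6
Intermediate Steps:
Y(j) = 6*j
G(Q) = -906 + Q² (G(Q) = Q*Q - 906 = Q² - 906 = -906 + Q²)
1/(839587 + G(Y(15))) = 1/(839587 + (-906 + (6*15)²)) = 1/(839587 + (-906 + 90²)) = 1/(839587 + (-906 + 8100)) = 1/(839587 + 7194) = 1/846781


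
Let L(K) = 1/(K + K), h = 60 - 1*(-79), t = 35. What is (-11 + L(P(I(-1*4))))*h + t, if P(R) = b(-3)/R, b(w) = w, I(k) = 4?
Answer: -4760/3 ≈ -1586.7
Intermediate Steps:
P(R) = -3/R
h = 139 (h = 60 + 79 = 139)
L(K) = 1/(2*K)
(-11 + L(P(I(-1*4))))*h + t = (-11 + 1/(2*((-3/4))))*139 + 35 = (-11 + 1/(2*((-3*1/4))))*139 + 35 = (-11 + 1/(2*(-3/4)))*139 + 35 = (-11 + (1/2)*(-4/3))*139 + 35 = (-11 - 2/3)*139 + 35 = -35/3*139 + 35 = -4865/3 + 35 = -4760/3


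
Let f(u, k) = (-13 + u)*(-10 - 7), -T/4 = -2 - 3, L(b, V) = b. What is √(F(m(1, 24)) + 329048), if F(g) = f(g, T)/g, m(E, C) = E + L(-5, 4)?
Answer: √1315903/2 ≈ 573.56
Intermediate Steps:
T = 20 (T = -4*(-2 - 3) = -4*(-5) = 20)
m(E, C) = -5 + E (m(E, C) = E - 5 = -5 + E)
f(u, k) = 221 - 17*u (f(u, k) = (-13 + u)*(-17) = 221 - 17*u)
F(g) = (221 - 17*g)/g
√(F(m(1, 24)) + 329048) = √((-17 + 221/(-5 + 1)) + 329048) = √((-17 + 221/(-4)) + 329048) = √((-17 + 221*(-¼)) + 329048) = √((-17 - 221/4) + 329048) = √(-289/4 + 329048) = √(1315903/4) = √1315903/2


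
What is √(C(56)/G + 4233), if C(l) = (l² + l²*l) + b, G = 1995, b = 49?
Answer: 2*√87776295/285 ≈ 65.747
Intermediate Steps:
C(l) = 49 + l² + l³ (C(l) = (l² + l²*l) + 49 = (l² + l³) + 49 = 49 + l² + l³)
√(C(56)/G + 4233) = √((49 + 56² + 56³)/1995 + 4233) = √((49 + 3136 + 175616)*(1/1995) + 4233) = √(178801*(1/1995) + 4233) = √(25543/285 + 4233) = √(1231948/285) = 2*√87776295/285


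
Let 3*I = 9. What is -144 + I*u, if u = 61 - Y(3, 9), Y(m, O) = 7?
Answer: 18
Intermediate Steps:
I = 3 (I = (⅓)*9 = 3)
u = 54 (u = 61 - 1*7 = 61 - 7 = 54)
-144 + I*u = -144 + 3*54 = -144 + 162 = 18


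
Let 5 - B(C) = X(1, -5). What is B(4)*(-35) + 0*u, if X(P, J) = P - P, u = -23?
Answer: -175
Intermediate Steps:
X(P, J) = 0
B(C) = 5 (B(C) = 5 - 1*0 = 5 + 0 = 5)
B(4)*(-35) + 0*u = 5*(-35) + 0*(-23) = -175 + 0 = -175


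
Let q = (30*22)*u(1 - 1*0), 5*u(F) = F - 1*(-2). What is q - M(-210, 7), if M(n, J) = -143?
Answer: 539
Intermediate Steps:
u(F) = ⅖ + F/5 (u(F) = (F - 1*(-2))/5 = (F + 2)/5 = (2 + F)/5 = ⅖ + F/5)
q = 396 (q = (30*22)*(⅖ + (1 - 1*0)/5) = 660*(⅖ + (1 + 0)/5) = 660*(⅖ + (⅕)*1) = 660*(⅖ + ⅕) = 660*(⅗) = 396)
q - M(-210, 7) = 396 - 1*(-143) = 396 + 143 = 539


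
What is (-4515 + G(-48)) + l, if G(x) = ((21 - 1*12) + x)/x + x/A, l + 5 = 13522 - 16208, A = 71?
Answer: -8185861/1136 ≈ -7205.9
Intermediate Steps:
l = -2691 (l = -5 + (13522 - 16208) = -5 - 2686 = -2691)
G(x) = x/71 + (9 + x)/x (G(x) = ((21 - 1*12) + x)/x + x/71 = ((21 - 12) + x)/x + x*(1/71) = (9 + x)/x + x/71 = x/71 + (9 + x)/x)
(-4515 + G(-48)) + l = (-4515 + (1 + 9/(-48) + (1/71)*(-48))) - 2691 = (-4515 + (1 + 9*(-1/48) - 48/71)) - 2691 = (-4515 + (1 - 3/16 - 48/71)) - 2691 = (-4515 + 155/1136) - 2691 = -5128885/1136 - 2691 = -8185861/1136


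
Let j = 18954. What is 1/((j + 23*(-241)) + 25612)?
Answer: 1/39023 ≈ 2.5626e-5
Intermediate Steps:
1/((j + 23*(-241)) + 25612) = 1/((18954 + 23*(-241)) + 25612) = 1/((18954 - 5543) + 25612) = 1/(13411 + 25612) = 1/39023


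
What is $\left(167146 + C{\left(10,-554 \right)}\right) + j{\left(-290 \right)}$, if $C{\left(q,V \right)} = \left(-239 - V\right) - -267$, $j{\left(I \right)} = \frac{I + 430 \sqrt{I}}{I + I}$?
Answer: $\frac{335457}{2} - \frac{43 i \sqrt{290}}{58} \approx 1.6773 \cdot 10^{5} - 12.625 i$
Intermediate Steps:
$j{\left(I \right)} = \frac{I + 430 \sqrt{I}}{2 I}$
$C{\left(q,V \right)} = 28 - V$ ($C{\left(q,V \right)} = \left(-239 - V\right) + 267 = 28 - V$)
$\left(167146 + C{\left(10,-554 \right)}\right) + j{\left(-290 \right)} = \left(167146 + \left(28 - -554\right)\right) + \left(\frac{1}{2} + \frac{215}{i \sqrt{290}}\right) = \left(167146 + \left(28 + 554\right)\right) + \left(\frac{1}{2} + 215 \left(- \frac{i \sqrt{290}}{290}\right)\right) = \left(167146 + 582\right) + \left(\frac{1}{2} - \frac{43 i \sqrt{290}}{58}\right) = 167728 + \left(\frac{1}{2} - \frac{43 i \sqrt{290}}{58}\right) = \frac{335457}{2} - \frac{43 i \sqrt{290}}{58}$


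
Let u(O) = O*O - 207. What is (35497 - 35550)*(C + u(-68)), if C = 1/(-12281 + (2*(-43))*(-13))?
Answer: -2613269410/11163 ≈ -2.3410e+5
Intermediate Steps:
u(O) = -207 + O² (u(O) = O² - 207 = -207 + O²)
C = -1/11163 (C = 1/(-12281 - 86*(-13)) = 1/(-12281 + 1118) = 1/(-11163) = -1/11163 ≈ -8.9582e-5)
(35497 - 35550)*(C + u(-68)) = (35497 - 35550)*(-1/11163 + (-207 + (-68)²)) = -53*(-1/11163 + (-207 + 4624)) = -53*(-1/11163 + 4417) = -53*49306970/11163 = -2613269410/11163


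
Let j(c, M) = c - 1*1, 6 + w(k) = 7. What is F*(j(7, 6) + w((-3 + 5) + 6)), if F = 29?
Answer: 203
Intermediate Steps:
w(k) = 1 (w(k) = -6 + 7 = 1)
j(c, M) = -1 + c (j(c, M) = c - 1 = -1 + c)
F*(j(7, 6) + w((-3 + 5) + 6)) = 29*((-1 + 7) + 1) = 29*(6 + 1) = 29*7 = 203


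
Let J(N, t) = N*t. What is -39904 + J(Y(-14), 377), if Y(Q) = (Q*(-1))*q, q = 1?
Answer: -34626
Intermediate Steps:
Y(Q) = -Q (Y(Q) = (Q*(-1))*1 = -Q*1 = -Q)
-39904 + J(Y(-14), 377) = -39904 - 1*(-14)*377 = -39904 + 14*377 = -39904 + 5278 = -34626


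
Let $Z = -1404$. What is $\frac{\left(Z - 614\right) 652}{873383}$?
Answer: $- \frac{1315736}{873383} \approx -1.5065$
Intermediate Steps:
$\frac{\left(Z - 614\right) 652}{873383} = \frac{\left(-1404 - 614\right) 652}{873383} = \left(-2018\right) 652 \cdot \frac{1}{873383} = \left(-1315736\right) \frac{1}{873383} = - \frac{1315736}{873383}$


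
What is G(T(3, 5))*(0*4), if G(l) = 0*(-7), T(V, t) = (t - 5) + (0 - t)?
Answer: 0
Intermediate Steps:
T(V, t) = -5 (T(V, t) = (-5 + t) - t = -5)
G(l) = 0
G(T(3, 5))*(0*4) = 0*(0*4) = 0*0 = 0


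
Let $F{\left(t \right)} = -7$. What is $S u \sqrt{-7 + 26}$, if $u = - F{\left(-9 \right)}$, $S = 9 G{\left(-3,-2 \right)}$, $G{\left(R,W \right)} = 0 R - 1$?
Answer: $- 63 \sqrt{19} \approx -274.61$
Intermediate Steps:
$G{\left(R,W \right)} = -1$ ($G{\left(R,W \right)} = 0 - 1 = -1$)
$S = -9$ ($S = 9 \left(-1\right) = -9$)
$u = 7$ ($u = \left(-1\right) \left(-7\right) = 7$)
$S u \sqrt{-7 + 26} = \left(-9\right) 7 \sqrt{-7 + 26} = - 63 \sqrt{19}$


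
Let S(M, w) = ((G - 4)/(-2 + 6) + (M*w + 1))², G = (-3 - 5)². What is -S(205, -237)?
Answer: -2358947761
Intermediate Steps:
G = 64 (G = (-8)² = 64)
S(M, w) = (16 + M*w)² (S(M, w) = ((64 - 4)/(-2 + 6) + (M*w + 1))² = (60/4 + (1 + M*w))² = (60*(¼) + (1 + M*w))² = (15 + (1 + M*w))² = (16 + M*w)²)
-S(205, -237) = -(16 + 205*(-237))² = -(16 - 48585)² = -1*(-48569)² = -1*2358947761 = -2358947761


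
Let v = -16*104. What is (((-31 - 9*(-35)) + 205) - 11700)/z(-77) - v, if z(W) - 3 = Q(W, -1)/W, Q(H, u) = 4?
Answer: -485519/227 ≈ -2138.9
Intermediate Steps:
v = -1664
z(W) = 3 + 4/W
(((-31 - 9*(-35)) + 205) - 11700)/z(-77) - v = (((-31 - 9*(-35)) + 205) - 11700)/(3 + 4/(-77)) - 1*(-1664) = (((-31 + 315) + 205) - 11700)/(3 + 4*(-1/77)) + 1664 = ((284 + 205) - 11700)/(3 - 4/77) + 1664 = (489 - 11700)/(227/77) + 1664 = -11211*77/227 + 1664 = -863247/227 + 1664 = -485519/227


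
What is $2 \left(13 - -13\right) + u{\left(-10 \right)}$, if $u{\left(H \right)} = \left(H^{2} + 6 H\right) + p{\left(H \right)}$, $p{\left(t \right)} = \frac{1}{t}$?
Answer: $\frac{919}{10} \approx 91.9$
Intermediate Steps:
$u{\left(H \right)} = \frac{1}{H} + H^{2} + 6 H$ ($u{\left(H \right)} = \left(H^{2} + 6 H\right) + \frac{1}{H} = \frac{1}{H} + H^{2} + 6 H$)
$2 \left(13 - -13\right) + u{\left(-10 \right)} = 2 \left(13 - -13\right) + \frac{1 + \left(-10\right)^{2} \left(6 - 10\right)}{-10} = 2 \left(13 + 13\right) - \frac{1 + 100 \left(-4\right)}{10} = 2 \cdot 26 - \frac{1 - 400}{10} = 52 - - \frac{399}{10} = 52 + \frac{399}{10} = \frac{919}{10}$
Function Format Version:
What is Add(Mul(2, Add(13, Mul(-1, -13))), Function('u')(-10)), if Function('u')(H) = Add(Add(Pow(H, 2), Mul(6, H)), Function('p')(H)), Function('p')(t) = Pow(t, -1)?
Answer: Rational(919, 10) ≈ 91.900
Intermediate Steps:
Function('u')(H) = Add(Pow(H, -1), Pow(H, 2), Mul(6, H)) (Function('u')(H) = Add(Add(Pow(H, 2), Mul(6, H)), Pow(H, -1)) = Add(Pow(H, -1), Pow(H, 2), Mul(6, H)))
Add(Mul(2, Add(13, Mul(-1, -13))), Function('u')(-10)) = Add(Mul(2, Add(13, Mul(-1, -13))), Mul(Pow(-10, -1), Add(1, Mul(Pow(-10, 2), Add(6, -10))))) = Add(Mul(2, Add(13, 13)), Mul(Rational(-1, 10), Add(1, Mul(100, -4)))) = Add(Mul(2, 26), Mul(Rational(-1, 10), Add(1, -400))) = Add(52, Mul(Rational(-1, 10), -399)) = Add(52, Rational(399, 10)) = Rational(919, 10)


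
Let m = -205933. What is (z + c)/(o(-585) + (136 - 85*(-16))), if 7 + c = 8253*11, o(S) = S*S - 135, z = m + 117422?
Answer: 2265/343586 ≈ 0.0065922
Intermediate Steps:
z = -88511 (z = -205933 + 117422 = -88511)
o(S) = -135 + S² (o(S) = S² - 135 = -135 + S²)
c = 90776 (c = -7 + 8253*11 = -7 + 90783 = 90776)
(z + c)/(o(-585) + (136 - 85*(-16))) = (-88511 + 90776)/((-135 + (-585)²) + (136 - 85*(-16))) = 2265/((-135 + 342225) + (136 + 1360)) = 2265/(342090 + 1496) = 2265/343586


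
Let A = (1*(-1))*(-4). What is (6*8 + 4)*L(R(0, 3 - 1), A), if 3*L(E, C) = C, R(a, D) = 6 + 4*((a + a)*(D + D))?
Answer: 208/3 ≈ 69.333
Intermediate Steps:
A = 4 (A = -1*(-4) = 4)
R(a, D) = 6 + 16*D*a (R(a, D) = 6 + 4*((2*a)*(2*D)) = 6 + 4*(4*D*a) = 6 + 16*D*a)
L(E, C) = C/3
(6*8 + 4)*L(R(0, 3 - 1), A) = (6*8 + 4)*((⅓)*4) = (48 + 4)*(4/3) = 52*(4/3) = 208/3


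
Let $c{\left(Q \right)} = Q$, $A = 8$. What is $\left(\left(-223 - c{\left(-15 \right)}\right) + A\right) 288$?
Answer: $-57600$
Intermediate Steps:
$\left(\left(-223 - c{\left(-15 \right)}\right) + A\right) 288 = \left(\left(-223 - -15\right) + 8\right) 288 = \left(\left(-223 + 15\right) + 8\right) 288 = \left(-208 + 8\right) 288 = \left(-200\right) 288 = -57600$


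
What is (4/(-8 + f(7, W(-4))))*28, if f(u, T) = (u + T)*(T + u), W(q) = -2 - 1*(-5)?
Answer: 28/23 ≈ 1.2174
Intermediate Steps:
W(q) = 3 (W(q) = -2 + 5 = 3)
f(u, T) = (T + u)**2 (f(u, T) = (T + u)*(T + u) = (T + u)**2)
(4/(-8 + f(7, W(-4))))*28 = (4/(-8 + (3 + 7)**2))*28 = (4/(-8 + 10**2))*28 = (4/(-8 + 100))*28 = (4/92)*28 = ((1/92)*4)*28 = (1/23)*28 = 28/23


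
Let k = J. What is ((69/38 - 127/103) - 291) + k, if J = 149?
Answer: -553507/3914 ≈ -141.42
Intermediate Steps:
k = 149
((69/38 - 127/103) - 291) + k = ((69/38 - 127/103) - 291) + 149 = (2281/3914 - 291) + 149 = -1136693/3914 + 149 = -553507/3914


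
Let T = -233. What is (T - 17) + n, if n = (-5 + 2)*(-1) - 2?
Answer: -249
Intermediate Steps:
n = 1 (n = -3*(-1) - 2 = 3 - 2 = 1)
(T - 17) + n = (-233 - 17) + 1 = -250 + 1 = -249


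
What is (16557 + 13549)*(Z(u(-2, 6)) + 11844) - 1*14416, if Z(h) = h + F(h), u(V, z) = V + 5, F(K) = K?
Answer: 356741684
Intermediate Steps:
u(V, z) = 5 + V
Z(h) = 2*h (Z(h) = h + h = 2*h)
(16557 + 13549)*(Z(u(-2, 6)) + 11844) - 1*14416 = (16557 + 13549)*(2*(5 - 2) + 11844) - 1*14416 = 30106*(2*3 + 11844) - 14416 = 30106*(6 + 11844) - 14416 = 30106*11850 - 14416 = 356756100 - 14416 = 356741684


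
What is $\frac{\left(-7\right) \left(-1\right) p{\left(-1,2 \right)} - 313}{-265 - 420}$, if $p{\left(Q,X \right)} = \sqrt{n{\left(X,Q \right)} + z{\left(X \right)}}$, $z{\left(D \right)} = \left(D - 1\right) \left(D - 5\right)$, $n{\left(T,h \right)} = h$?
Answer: $\frac{313}{685} - \frac{14 i}{685} \approx 0.45693 - 0.020438 i$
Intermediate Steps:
$z{\left(D \right)} = \left(-1 + D\right) \left(-5 + D\right)$
$p{\left(Q,X \right)} = \sqrt{5 + Q + X^{2} - 6 X}$ ($p{\left(Q,X \right)} = \sqrt{Q + \left(5 + X^{2} - 6 X\right)} = \sqrt{5 + Q + X^{2} - 6 X}$)
$\frac{\left(-7\right) \left(-1\right) p{\left(-1,2 \right)} - 313}{-265 - 420} = \frac{\left(-7\right) \left(-1\right) \sqrt{5 - 1 + 2^{2} - 12} - 313}{-265 - 420} = \frac{7 \sqrt{5 - 1 + 4 - 12} - 313}{-685} = \left(7 \sqrt{-4} - 313\right) \left(- \frac{1}{685}\right) = \left(7 \cdot 2 i - 313\right) \left(- \frac{1}{685}\right) = \left(14 i - 313\right) \left(- \frac{1}{685}\right) = \left(-313 + 14 i\right) \left(- \frac{1}{685}\right) = \frac{313}{685} - \frac{14 i}{685}$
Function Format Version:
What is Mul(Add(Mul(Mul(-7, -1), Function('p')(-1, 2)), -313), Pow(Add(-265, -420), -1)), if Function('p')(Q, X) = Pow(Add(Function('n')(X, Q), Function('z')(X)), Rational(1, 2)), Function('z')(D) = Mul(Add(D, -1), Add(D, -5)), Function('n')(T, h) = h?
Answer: Add(Rational(313, 685), Mul(Rational(-14, 685), I)) ≈ Add(0.45693, Mul(-0.020438, I))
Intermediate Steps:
Function('z')(D) = Mul(Add(-1, D), Add(-5, D))
Function('p')(Q, X) = Pow(Add(5, Q, Pow(X, 2), Mul(-6, X)), Rational(1, 2)) (Function('p')(Q, X) = Pow(Add(Q, Add(5, Pow(X, 2), Mul(-6, X))), Rational(1, 2)) = Pow(Add(5, Q, Pow(X, 2), Mul(-6, X)), Rational(1, 2)))
Mul(Add(Mul(Mul(-7, -1), Function('p')(-1, 2)), -313), Pow(Add(-265, -420), -1)) = Mul(Add(Mul(Mul(-7, -1), Pow(Add(5, -1, Pow(2, 2), Mul(-6, 2)), Rational(1, 2))), -313), Pow(Add(-265, -420), -1)) = Mul(Add(Mul(7, Pow(Add(5, -1, 4, -12), Rational(1, 2))), -313), Pow(-685, -1)) = Mul(Add(Mul(7, Pow(-4, Rational(1, 2))), -313), Rational(-1, 685)) = Mul(Add(Mul(7, Mul(2, I)), -313), Rational(-1, 685)) = Mul(Add(Mul(14, I), -313), Rational(-1, 685)) = Mul(Add(-313, Mul(14, I)), Rational(-1, 685)) = Add(Rational(313, 685), Mul(Rational(-14, 685), I))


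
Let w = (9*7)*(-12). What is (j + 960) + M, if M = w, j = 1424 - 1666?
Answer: -38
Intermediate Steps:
j = -242
w = -756 (w = 63*(-12) = -756)
M = -756
(j + 960) + M = (-242 + 960) - 756 = 718 - 756 = -38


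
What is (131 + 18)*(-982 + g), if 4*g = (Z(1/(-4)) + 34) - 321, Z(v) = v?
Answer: -2512289/16 ≈ -1.5702e+5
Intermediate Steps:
g = -1149/16 (g = ((1/(-4) + 34) - 321)/4 = ((-¼ + 34) - 321)/4 = (135/4 - 321)/4 = (¼)*(-1149/4) = -1149/16 ≈ -71.813)
(131 + 18)*(-982 + g) = (131 + 18)*(-982 - 1149/16) = 149*(-16861/16) = -2512289/16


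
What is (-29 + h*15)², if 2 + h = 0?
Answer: 3481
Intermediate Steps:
h = -2 (h = -2 + 0 = -2)
(-29 + h*15)² = (-29 - 2*15)² = (-29 - 30)² = (-59)² = 3481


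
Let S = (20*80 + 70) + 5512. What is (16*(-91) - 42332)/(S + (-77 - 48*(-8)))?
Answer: -43788/7489 ≈ -5.8470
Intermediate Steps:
S = 7182 (S = (1600 + 70) + 5512 = 1670 + 5512 = 7182)
(16*(-91) - 42332)/(S + (-77 - 48*(-8))) = (16*(-91) - 42332)/(7182 + (-77 - 48*(-8))) = (-1456 - 42332)/(7182 + (-77 + 384)) = -43788/(7182 + 307) = -43788/7489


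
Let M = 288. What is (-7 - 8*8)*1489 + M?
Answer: -105431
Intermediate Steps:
(-7 - 8*8)*1489 + M = (-7 - 8*8)*1489 + 288 = (-7 - 64)*1489 + 288 = -71*1489 + 288 = -105719 + 288 = -105431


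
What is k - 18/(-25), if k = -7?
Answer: -157/25 ≈ -6.2800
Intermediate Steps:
k - 18/(-25) = -7 - 18/(-25) = -7 - 1/25*(-18) = -7 + 18/25 = -157/25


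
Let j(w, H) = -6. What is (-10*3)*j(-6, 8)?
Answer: 180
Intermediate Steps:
(-10*3)*j(-6, 8) = -10*3*(-6) = -30*(-6) = 180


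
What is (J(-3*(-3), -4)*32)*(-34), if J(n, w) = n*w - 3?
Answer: 42432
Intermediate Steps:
J(n, w) = -3 + n*w
(J(-3*(-3), -4)*32)*(-34) = ((-3 - 3*(-3)*(-4))*32)*(-34) = ((-3 + 9*(-4))*32)*(-34) = ((-3 - 36)*32)*(-34) = -39*32*(-34) = -1248*(-34) = 42432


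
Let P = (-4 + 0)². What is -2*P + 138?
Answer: 106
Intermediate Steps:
P = 16 (P = (-4)² = 16)
-2*P + 138 = -2*16 + 138 = -32 + 138 = 106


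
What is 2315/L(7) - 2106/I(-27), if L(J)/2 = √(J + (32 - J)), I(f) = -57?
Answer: 702/19 + 2315*√2/16 ≈ 241.57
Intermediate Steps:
L(J) = 8*√2 (L(J) = 2*√(J + (32 - J)) = 2*√32 = 2*(4*√2) = 8*√2)
2315/L(7) - 2106/I(-27) = 2315/((8*√2)) - 2106/(-57) = 2315*(√2/16) - 2106*(-1/57) = 2315*√2/16 + 702/19 = 702/19 + 2315*√2/16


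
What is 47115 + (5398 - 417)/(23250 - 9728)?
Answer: 637094011/13522 ≈ 47115.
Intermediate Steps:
47115 + (5398 - 417)/(23250 - 9728) = 47115 + 4981/13522 = 637094011/13522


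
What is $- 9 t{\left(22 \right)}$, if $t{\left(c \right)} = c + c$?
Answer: $-396$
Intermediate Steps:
$t{\left(c \right)} = 2 c$
$- 9 t{\left(22 \right)} = - 9 \cdot 2 \cdot 22 = \left(-9\right) 44 = -396$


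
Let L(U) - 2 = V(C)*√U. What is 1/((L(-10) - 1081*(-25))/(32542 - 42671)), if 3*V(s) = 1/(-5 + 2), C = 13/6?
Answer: -22174275123/59167157059 - 91161*I*√10/59167157059 ≈ -0.37477 - 4.8722e-6*I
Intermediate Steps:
C = 13/6 (C = 13*(⅙) = 13/6 ≈ 2.1667)
V(s) = -⅑ (V(s) = 1/(3*(-5 + 2)) = (⅓)/(-3) = (⅓)*(-⅓) = -⅑)
L(U) = 2 - √U/9
1/((L(-10) - 1081*(-25))/(32542 - 42671)) = 1/(((2 - I*√10/9) - 1081*(-25))/(32542 - 42671)) = 1/(((2 - I*√10/9) + 27025)/(-10129)) = 1/(((2 - I*√10/9) + 27025)*(-1/10129)) = 1/((27027 - I*√10/9)*(-1/10129)) = 1/(-3861/1447 + I*√10/91161)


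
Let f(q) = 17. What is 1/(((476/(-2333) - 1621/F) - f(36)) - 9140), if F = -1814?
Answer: -4232062/38750073405 ≈ -0.00010921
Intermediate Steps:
1/(((476/(-2333) - 1621/F) - f(36)) - 9140) = 1/(((476/(-2333) - 1621/(-1814)) - 1*17) - 9140) = 1/(((476*(-1/2333) - 1621*(-1/1814)) - 17) - 9140) = 1/(((-476/2333 + 1621/1814) - 17) - 9140) = 1/((2918329/4232062 - 17) - 9140) = 1/(-69026725/4232062 - 9140) = 1/(-38750073405/4232062) = -4232062/38750073405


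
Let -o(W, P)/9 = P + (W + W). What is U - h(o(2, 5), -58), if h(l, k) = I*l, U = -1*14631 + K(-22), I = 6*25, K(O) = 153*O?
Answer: -5847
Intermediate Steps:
I = 150
o(W, P) = -18*W - 9*P (o(W, P) = -9*(P + (W + W)) = -9*(P + 2*W) = -18*W - 9*P)
U = -17997 (U = -1*14631 + 153*(-22) = -14631 - 3366 = -17997)
h(l, k) = 150*l
U - h(o(2, 5), -58) = -17997 - 150*(-18*2 - 9*5) = -17997 - 150*(-36 - 45) = -17997 - 150*(-81) = -17997 - 1*(-12150) = -17997 + 12150 = -5847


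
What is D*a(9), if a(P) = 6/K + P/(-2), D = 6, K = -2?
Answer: -45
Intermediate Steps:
a(P) = -3 - P/2 (a(P) = 6/(-2) + P/(-2) = 6*(-1/2) + P*(-1/2) = -3 - P/2)
D*a(9) = 6*(-3 - 1/2*9) = 6*(-3 - 9/2) = 6*(-15/2) = -45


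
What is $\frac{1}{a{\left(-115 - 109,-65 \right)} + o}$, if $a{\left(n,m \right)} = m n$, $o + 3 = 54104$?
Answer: $\frac{1}{68661} \approx 1.4564 \cdot 10^{-5}$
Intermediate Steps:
$o = 54101$ ($o = -3 + 54104 = 54101$)
$\frac{1}{a{\left(-115 - 109,-65 \right)} + o} = \frac{1}{- 65 \left(-115 - 109\right) + 54101} = \frac{1}{\left(-65\right) \left(-224\right) + 54101} = \frac{1}{14560 + 54101} = \frac{1}{68661}$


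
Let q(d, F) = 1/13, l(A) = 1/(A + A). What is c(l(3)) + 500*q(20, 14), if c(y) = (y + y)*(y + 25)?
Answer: 10963/234 ≈ 46.850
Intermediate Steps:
l(A) = 1/(2*A)
c(y) = 2*y*(25 + y) (c(y) = (2*y)*(25 + y) = 2*y*(25 + y))
q(d, F) = 1/13
c(l(3)) + 500*q(20, 14) = 2*((½)/3)*(25 + (½)/3) + 500*(1/13) = 2*((½)*(⅓))*(25 + (½)*(⅓)) + 500/13 = 2*(⅙)*(25 + ⅙) + 500/13 = 2*(⅙)*(151/6) + 500/13 = 151/18 + 500/13 = 10963/234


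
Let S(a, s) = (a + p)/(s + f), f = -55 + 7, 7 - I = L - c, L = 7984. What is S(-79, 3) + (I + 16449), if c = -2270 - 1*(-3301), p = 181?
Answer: 142511/15 ≈ 9500.7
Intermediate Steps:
c = 1031 (c = -2270 + 3301 = 1031)
I = -6946 (I = 7 - (7984 - 1*1031) = 7 - (7984 - 1031) = 7 - 1*6953 = 7 - 6953 = -6946)
f = -48
S(a, s) = (181 + a)/(-48 + s) (S(a, s) = (a + 181)/(s - 48) = (181 + a)/(-48 + s))
S(-79, 3) + (I + 16449) = (181 - 79)/(-48 + 3) + (-6946 + 16449) = 102/(-45) + 9503 = -1/45*102 + 9503 = -34/15 + 9503 = 142511/15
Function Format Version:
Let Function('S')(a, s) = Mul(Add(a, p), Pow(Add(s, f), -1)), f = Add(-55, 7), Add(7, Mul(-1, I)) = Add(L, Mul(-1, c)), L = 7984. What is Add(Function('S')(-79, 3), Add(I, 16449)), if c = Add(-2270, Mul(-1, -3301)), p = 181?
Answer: Rational(142511, 15) ≈ 9500.7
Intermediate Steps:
c = 1031 (c = Add(-2270, 3301) = 1031)
I = -6946 (I = Add(7, Mul(-1, Add(7984, Mul(-1, 1031)))) = Add(7, Mul(-1, Add(7984, -1031))) = Add(7, Mul(-1, 6953)) = Add(7, -6953) = -6946)
f = -48
Function('S')(a, s) = Mul(Pow(Add(-48, s), -1), Add(181, a)) (Function('S')(a, s) = Mul(Add(a, 181), Pow(Add(s, -48), -1)) = Mul(Add(181, a), Pow(Add(-48, s), -1)) = Mul(Pow(Add(-48, s), -1), Add(181, a)))
Add(Function('S')(-79, 3), Add(I, 16449)) = Add(Mul(Pow(Add(-48, 3), -1), Add(181, -79)), Add(-6946, 16449)) = Add(Mul(Pow(-45, -1), 102), 9503) = Add(Mul(Rational(-1, 45), 102), 9503) = Add(Rational(-34, 15), 9503) = Rational(142511, 15)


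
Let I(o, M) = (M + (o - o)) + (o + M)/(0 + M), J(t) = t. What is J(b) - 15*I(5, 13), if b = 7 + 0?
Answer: -2714/13 ≈ -208.77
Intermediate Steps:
b = 7
I(o, M) = M + (M + o)/M (I(o, M) = (M + 0) + (M + o)/M = M + (M + o)/M)
J(b) - 15*I(5, 13) = 7 - 15*(1 + 13 + 5/13) = 7 - 15*187/13 = 7 - 2805/13 = -2714/13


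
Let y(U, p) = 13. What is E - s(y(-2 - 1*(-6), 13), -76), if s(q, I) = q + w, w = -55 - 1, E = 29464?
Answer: 29507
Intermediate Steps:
w = -56
s(q, I) = -56 + q (s(q, I) = q - 56 = -56 + q)
E - s(y(-2 - 1*(-6), 13), -76) = 29464 - (-56 + 13) = 29464 - 1*(-43) = 29464 + 43 = 29507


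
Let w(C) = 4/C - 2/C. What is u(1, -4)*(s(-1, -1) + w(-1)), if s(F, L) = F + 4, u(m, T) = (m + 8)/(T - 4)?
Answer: -9/8 ≈ -1.1250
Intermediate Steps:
u(m, T) = (8 + m)/(-4 + T)
s(F, L) = 4 + F
w(C) = 2/C
u(1, -4)*(s(-1, -1) + w(-1)) = ((8 + 1)/(-4 - 4))*((4 - 1) + 2/(-1)) = (9/(-8))*(3 + 2*(-1)) = (-⅛*9)*(3 - 2) = -9/8*1 = -9/8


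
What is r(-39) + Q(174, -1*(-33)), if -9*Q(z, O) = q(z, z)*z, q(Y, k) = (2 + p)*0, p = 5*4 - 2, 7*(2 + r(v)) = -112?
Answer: -18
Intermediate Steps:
r(v) = -18 (r(v) = -2 + (1/7)*(-112) = -2 - 16 = -18)
p = 18 (p = 20 - 2 = 18)
q(Y, k) = 0 (q(Y, k) = (2 + 18)*0 = 20*0 = 0)
Q(z, O) = 0 (Q(z, O) = -0*z = -1/9*0 = 0)
r(-39) + Q(174, -1*(-33)) = -18 + 0 = -18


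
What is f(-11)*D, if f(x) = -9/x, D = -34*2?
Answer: -612/11 ≈ -55.636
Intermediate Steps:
D = -68
f(-11)*D = -9/(-11)*(-68) = -9*(-1/11)*(-68) = (9/11)*(-68) = -612/11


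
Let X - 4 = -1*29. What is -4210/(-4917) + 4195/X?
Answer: -4104313/24585 ≈ -166.94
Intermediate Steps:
X = -25 (X = 4 - 1*29 = 4 - 29 = -25)
-4210/(-4917) + 4195/X = -4210/(-4917) + 4195/(-25) = -4210*(-1/4917) + 4195*(-1/25) = 4210/4917 - 839/5 = -4104313/24585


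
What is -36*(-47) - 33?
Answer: 1659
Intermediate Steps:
-36*(-47) - 33 = 1692 - 33 = 1659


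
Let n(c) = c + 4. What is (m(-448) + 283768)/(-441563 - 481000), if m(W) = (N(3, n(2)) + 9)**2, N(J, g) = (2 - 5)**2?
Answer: -284092/922563 ≈ -0.30794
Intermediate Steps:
n(c) = 4 + c
N(J, g) = 9 (N(J, g) = (-3)**2 = 9)
m(W) = 324 (m(W) = (9 + 9)**2 = 18**2 = 324)
(m(-448) + 283768)/(-441563 - 481000) = (324 + 283768)/(-441563 - 481000) = 284092/(-922563) = 284092*(-1/922563) = -284092/922563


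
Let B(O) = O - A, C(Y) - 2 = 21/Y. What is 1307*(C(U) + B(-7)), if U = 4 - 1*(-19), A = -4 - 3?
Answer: 87569/23 ≈ 3807.3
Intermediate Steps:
A = -7
U = 23 (U = 4 + 19 = 23)
C(Y) = 2 + 21/Y
B(O) = 7 + O (B(O) = O - 1*(-7) = O + 7 = 7 + O)
1307*(C(U) + B(-7)) = 1307*((2 + 21/23) + (7 - 7)) = 1307*((2 + 21*(1/23)) + 0) = 1307*((2 + 21/23) + 0) = 1307*(67/23 + 0) = 1307*(67/23) = 87569/23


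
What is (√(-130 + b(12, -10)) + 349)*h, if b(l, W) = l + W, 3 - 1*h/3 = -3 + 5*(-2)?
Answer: 16752 + 384*I*√2 ≈ 16752.0 + 543.06*I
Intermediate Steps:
h = 48 (h = 9 - 3*(-3 + 5*(-2)) = 9 - 3*(-3 - 10) = 9 - 3*(-13) = 9 + 39 = 48)
b(l, W) = W + l
(√(-130 + b(12, -10)) + 349)*h = (√(-130 + (-10 + 12)) + 349)*48 = (√(-130 + 2) + 349)*48 = (√(-128) + 349)*48 = (8*I*√2 + 349)*48 = (349 + 8*I*√2)*48 = 16752 + 384*I*√2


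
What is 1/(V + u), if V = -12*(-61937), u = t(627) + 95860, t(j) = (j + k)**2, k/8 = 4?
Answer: 1/1273385 ≈ 7.8531e-7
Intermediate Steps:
k = 32 (k = 8*4 = 32)
t(j) = (32 + j)**2 (t(j) = (j + 32)**2 = (32 + j)**2)
u = 530141 (u = (32 + 627)**2 + 95860 = 659**2 + 95860 = 434281 + 95860 = 530141)
V = 743244
1/(V + u) = 1/(743244 + 530141) = 1/1273385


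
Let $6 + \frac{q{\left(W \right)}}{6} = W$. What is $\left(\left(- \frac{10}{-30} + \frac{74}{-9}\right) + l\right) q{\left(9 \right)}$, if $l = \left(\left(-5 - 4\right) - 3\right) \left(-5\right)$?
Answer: $938$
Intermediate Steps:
$q{\left(W \right)} = -36 + 6 W$
$l = 60$ ($l = \left(\left(-5 - 4\right) - 3\right) \left(-5\right) = \left(-9 - 3\right) \left(-5\right) = \left(-12\right) \left(-5\right) = 60$)
$\left(\left(- \frac{10}{-30} + \frac{74}{-9}\right) + l\right) q{\left(9 \right)} = \left(\left(- \frac{10}{-30} + \frac{74}{-9}\right) + 60\right) \left(-36 + 6 \cdot 9\right) = \left(\left(\left(-10\right) \left(- \frac{1}{30}\right) + 74 \left(- \frac{1}{9}\right)\right) + 60\right) \left(-36 + 54\right) = \left(\left(\frac{1}{3} - \frac{74}{9}\right) + 60\right) 18 = \left(- \frac{71}{9} + 60\right) 18 = \frac{469}{9} \cdot 18 = 938$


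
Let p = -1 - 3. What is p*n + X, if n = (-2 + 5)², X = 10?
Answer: -26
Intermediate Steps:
n = 9 (n = 3² = 9)
p = -4
p*n + X = -4*9 + 10 = -36 + 10 = -26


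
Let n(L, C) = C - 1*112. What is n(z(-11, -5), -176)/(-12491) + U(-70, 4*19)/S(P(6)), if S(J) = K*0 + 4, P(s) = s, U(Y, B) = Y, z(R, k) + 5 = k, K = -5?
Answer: -436609/24982 ≈ -17.477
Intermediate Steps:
z(R, k) = -5 + k
n(L, C) = -112 + C (n(L, C) = C - 112 = -112 + C)
S(J) = 4 (S(J) = -5*0 + 4 = 0 + 4 = 4)
n(z(-11, -5), -176)/(-12491) + U(-70, 4*19)/S(P(6)) = (-112 - 176)/(-12491) - 70/4 = -288*(-1/12491) - 70*¼ = 288/12491 - 35/2 = -436609/24982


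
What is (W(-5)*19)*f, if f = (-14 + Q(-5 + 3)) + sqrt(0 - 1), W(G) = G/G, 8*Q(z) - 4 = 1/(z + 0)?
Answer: -4123/16 + 19*I ≈ -257.69 + 19.0*I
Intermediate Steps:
Q(z) = 1/2 + 1/(8*z) (Q(z) = 1/2 + 1/(8*(z + 0)) = 1/2 + 1/(8*z))
W(G) = 1
f = -217/16 + I (f = (-14 + (1 + 4*(-5 + 3))/(8*(-5 + 3))) + sqrt(0 - 1) = (-14 + (1/8)*(1 + 4*(-2))/(-2)) + sqrt(-1) = (-14 + (1/8)*(-1/2)*(1 - 8)) + I = (-14 + (1/8)*(-1/2)*(-7)) + I = (-14 + 7/16) + I = -217/16 + I ≈ -13.563 + 1.0*I)
(W(-5)*19)*f = (1*19)*(-217/16 + I) = 19*(-217/16 + I) = -4123/16 + 19*I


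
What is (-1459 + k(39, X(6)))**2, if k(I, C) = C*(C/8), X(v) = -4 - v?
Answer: 8369449/4 ≈ 2.0924e+6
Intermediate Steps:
k(I, C) = C**2/8 (k(I, C) = C*(C*(1/8)) = C*(C/8) = C**2/8)
(-1459 + k(39, X(6)))**2 = (-1459 + (-4 - 1*6)**2/8)**2 = (-1459 + (-4 - 6)**2/8)**2 = (-1459 + (1/8)*(-10)**2)**2 = (-1459 + (1/8)*100)**2 = (-1459 + 25/2)**2 = (-2893/2)**2 = 8369449/4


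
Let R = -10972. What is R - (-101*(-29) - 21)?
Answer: -13880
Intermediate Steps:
R - (-101*(-29) - 21) = -10972 - (-101*(-29) - 21) = -10972 - (2929 - 21) = -10972 - 1*2908 = -10972 - 2908 = -13880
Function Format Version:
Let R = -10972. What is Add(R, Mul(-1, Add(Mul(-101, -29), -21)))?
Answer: -13880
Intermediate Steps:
Add(R, Mul(-1, Add(Mul(-101, -29), -21))) = Add(-10972, Mul(-1, Add(Mul(-101, -29), -21))) = Add(-10972, Mul(-1, Add(2929, -21))) = Add(-10972, Mul(-1, 2908)) = Add(-10972, -2908) = -13880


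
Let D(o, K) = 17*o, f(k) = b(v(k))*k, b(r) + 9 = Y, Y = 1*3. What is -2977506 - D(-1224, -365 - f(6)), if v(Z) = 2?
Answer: -2956698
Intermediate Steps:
Y = 3
b(r) = -6 (b(r) = -9 + 3 = -6)
f(k) = -6*k
-2977506 - D(-1224, -365 - f(6)) = -2977506 - 17*(-1224) = -2977506 - 1*(-20808) = -2977506 + 20808 = -2956698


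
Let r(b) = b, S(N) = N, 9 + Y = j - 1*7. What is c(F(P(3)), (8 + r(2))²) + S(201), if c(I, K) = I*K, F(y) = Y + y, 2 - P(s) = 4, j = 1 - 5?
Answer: -1999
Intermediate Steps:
j = -4
Y = -20 (Y = -9 + (-4 - 1*7) = -9 + (-4 - 7) = -9 - 11 = -20)
P(s) = -2 (P(s) = 2 - 1*4 = 2 - 4 = -2)
F(y) = -20 + y
c(F(P(3)), (8 + r(2))²) + S(201) = (-20 - 2)*(8 + 2)² + 201 = -22*10² + 201 = -22*100 + 201 = -2200 + 201 = -1999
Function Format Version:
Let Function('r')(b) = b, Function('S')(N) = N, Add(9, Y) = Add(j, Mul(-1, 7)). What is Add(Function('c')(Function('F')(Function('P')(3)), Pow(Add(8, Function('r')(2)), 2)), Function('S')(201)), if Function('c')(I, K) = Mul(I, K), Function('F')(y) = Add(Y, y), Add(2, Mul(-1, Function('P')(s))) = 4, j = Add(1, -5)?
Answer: -1999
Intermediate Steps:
j = -4
Y = -20 (Y = Add(-9, Add(-4, Mul(-1, 7))) = Add(-9, Add(-4, -7)) = Add(-9, -11) = -20)
Function('P')(s) = -2 (Function('P')(s) = Add(2, Mul(-1, 4)) = Add(2, -4) = -2)
Function('F')(y) = Add(-20, y)
Add(Function('c')(Function('F')(Function('P')(3)), Pow(Add(8, Function('r')(2)), 2)), Function('S')(201)) = Add(Mul(Add(-20, -2), Pow(Add(8, 2), 2)), 201) = Add(Mul(-22, Pow(10, 2)), 201) = Add(Mul(-22, 100), 201) = Add(-2200, 201) = -1999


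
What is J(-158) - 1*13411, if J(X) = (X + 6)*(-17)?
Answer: -10827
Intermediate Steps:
J(X) = -102 - 17*X (J(X) = (6 + X)*(-17) = -102 - 17*X)
J(-158) - 1*13411 = (-102 - 17*(-158)) - 1*13411 = (-102 + 2686) - 13411 = 2584 - 13411 = -10827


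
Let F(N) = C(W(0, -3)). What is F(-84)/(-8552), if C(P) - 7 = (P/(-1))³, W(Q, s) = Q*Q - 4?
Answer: -71/8552 ≈ -0.0083022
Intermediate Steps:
W(Q, s) = -4 + Q² (W(Q, s) = Q² - 4 = -4 + Q²)
C(P) = 7 - P³ (C(P) = 7 + (P/(-1))³ = 7 + (P*(-1))³ = 7 + (-P)³ = 7 - P³)
F(N) = 71 (F(N) = 7 - (-4 + 0²)³ = 7 - (-4 + 0)³ = 7 - 1*(-4)³ = 7 - 1*(-64) = 7 + 64 = 71)
F(-84)/(-8552) = 71/(-8552) = 71*(-1/8552) = -71/8552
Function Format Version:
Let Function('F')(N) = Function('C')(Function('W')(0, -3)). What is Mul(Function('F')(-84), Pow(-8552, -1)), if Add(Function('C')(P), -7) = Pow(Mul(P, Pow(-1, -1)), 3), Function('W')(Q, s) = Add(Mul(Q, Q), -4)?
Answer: Rational(-71, 8552) ≈ -0.0083022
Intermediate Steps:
Function('W')(Q, s) = Add(-4, Pow(Q, 2)) (Function('W')(Q, s) = Add(Pow(Q, 2), -4) = Add(-4, Pow(Q, 2)))
Function('C')(P) = Add(7, Mul(-1, Pow(P, 3))) (Function('C')(P) = Add(7, Pow(Mul(P, Pow(-1, -1)), 3)) = Add(7, Pow(Mul(P, -1), 3)) = Add(7, Pow(Mul(-1, P), 3)) = Add(7, Mul(-1, Pow(P, 3))))
Function('F')(N) = 71 (Function('F')(N) = Add(7, Mul(-1, Pow(Add(-4, Pow(0, 2)), 3))) = Add(7, Mul(-1, Pow(Add(-4, 0), 3))) = Add(7, Mul(-1, Pow(-4, 3))) = Add(7, Mul(-1, -64)) = Add(7, 64) = 71)
Mul(Function('F')(-84), Pow(-8552, -1)) = Mul(71, Pow(-8552, -1)) = Mul(71, Rational(-1, 8552)) = Rational(-71, 8552)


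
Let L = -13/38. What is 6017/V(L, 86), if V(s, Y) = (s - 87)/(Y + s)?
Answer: -19585335/3319 ≈ -5901.0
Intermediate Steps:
L = -13/38 (L = -13*1/38 = -13/38 ≈ -0.34211)
V(s, Y) = (-87 + s)/(Y + s)
6017/V(L, 86) = 6017/(((-87 - 13/38)/(86 - 13/38))) = 6017/((-3319/38/(3255/38))) = 6017/(((38/3255)*(-3319/38))) = 6017/(-3319/3255) = 6017*(-3255/3319) = -19585335/3319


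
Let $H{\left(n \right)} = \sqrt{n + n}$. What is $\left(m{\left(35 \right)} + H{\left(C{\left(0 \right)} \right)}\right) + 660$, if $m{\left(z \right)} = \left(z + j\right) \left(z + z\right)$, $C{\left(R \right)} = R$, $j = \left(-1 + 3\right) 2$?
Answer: $3390$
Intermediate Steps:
$j = 4$ ($j = 2 \cdot 2 = 4$)
$H{\left(n \right)} = \sqrt{2} \sqrt{n}$ ($H{\left(n \right)} = \sqrt{2 n} = \sqrt{2} \sqrt{n}$)
$m{\left(z \right)} = 2 z \left(4 + z\right)$ ($m{\left(z \right)} = \left(z + 4\right) \left(z + z\right) = \left(4 + z\right) 2 z = 2 z \left(4 + z\right)$)
$\left(m{\left(35 \right)} + H{\left(C{\left(0 \right)} \right)}\right) + 660 = \left(2 \cdot 35 \left(4 + 35\right) + \sqrt{2} \sqrt{0}\right) + 660 = \left(2 \cdot 35 \cdot 39 + \sqrt{2} \cdot 0\right) + 660 = \left(2730 + 0\right) + 660 = 2730 + 660 = 3390$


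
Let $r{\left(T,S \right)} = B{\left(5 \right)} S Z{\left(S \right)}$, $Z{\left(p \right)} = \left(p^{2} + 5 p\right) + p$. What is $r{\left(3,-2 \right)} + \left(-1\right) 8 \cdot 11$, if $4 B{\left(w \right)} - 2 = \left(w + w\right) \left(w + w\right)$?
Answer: $320$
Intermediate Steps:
$B{\left(w \right)} = \frac{1}{2} + w^{2}$ ($B{\left(w \right)} = \frac{1}{2} + \frac{\left(w + w\right) \left(w + w\right)}{4} = \frac{1}{2} + \frac{2 w 2 w}{4} = \frac{1}{2} + \frac{4 w^{2}}{4} = \frac{1}{2} + w^{2}$)
$Z{\left(p \right)} = p^{2} + 6 p$
$r{\left(T,S \right)} = \frac{51 S^{2} \left(6 + S\right)}{2}$ ($r{\left(T,S \right)} = \left(\frac{1}{2} + 5^{2}\right) S S \left(6 + S\right) = \left(\frac{1}{2} + 25\right) S S \left(6 + S\right) = \frac{51 S}{2} S \left(6 + S\right) = \frac{51 S^{2} \left(6 + S\right)}{2}$)
$r{\left(3,-2 \right)} + \left(-1\right) 8 \cdot 11 = \frac{51 \left(-2\right)^{2} \left(6 - 2\right)}{2} + \left(-1\right) 8 \cdot 11 = \frac{51}{2} \cdot 4 \cdot 4 - 88 = 408 - 88 = 320$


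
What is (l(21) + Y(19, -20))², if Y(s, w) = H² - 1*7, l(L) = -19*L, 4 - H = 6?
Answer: 161604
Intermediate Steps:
H = -2 (H = 4 - 1*6 = 4 - 6 = -2)
Y(s, w) = -3 (Y(s, w) = (-2)² - 1*7 = 4 - 7 = -3)
(l(21) + Y(19, -20))² = (-19*21 - 3)² = (-399 - 3)² = (-402)² = 161604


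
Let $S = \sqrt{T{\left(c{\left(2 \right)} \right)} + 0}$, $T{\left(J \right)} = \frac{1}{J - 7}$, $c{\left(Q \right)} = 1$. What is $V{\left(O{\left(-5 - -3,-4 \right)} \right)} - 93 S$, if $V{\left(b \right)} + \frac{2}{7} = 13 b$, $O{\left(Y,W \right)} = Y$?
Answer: $- \frac{184}{7} - \frac{31 i \sqrt{6}}{2} \approx -26.286 - 37.967 i$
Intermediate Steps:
$T{\left(J \right)} = \frac{1}{-7 + J}$
$V{\left(b \right)} = - \frac{2}{7} + 13 b$
$S = \frac{i \sqrt{6}}{6}$ ($S = \sqrt{\frac{1}{-7 + 1} + 0} = \sqrt{\frac{1}{-6} + 0} = \sqrt{- \frac{1}{6} + 0} = \sqrt{- \frac{1}{6}} = \frac{i \sqrt{6}}{6} \approx 0.40825 i$)
$V{\left(O{\left(-5 - -3,-4 \right)} \right)} - 93 S = \left(- \frac{2}{7} + 13 \left(-5 - -3\right)\right) - 93 \frac{i \sqrt{6}}{6} = \left(- \frac{2}{7} + 13 \left(-5 + 3\right)\right) - \frac{31 i \sqrt{6}}{2} = \left(- \frac{2}{7} + 13 \left(-2\right)\right) - \frac{31 i \sqrt{6}}{2} = \left(- \frac{2}{7} - 26\right) - \frac{31 i \sqrt{6}}{2} = - \frac{184}{7} - \frac{31 i \sqrt{6}}{2}$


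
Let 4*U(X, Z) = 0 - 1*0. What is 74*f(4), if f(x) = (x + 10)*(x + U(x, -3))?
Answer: 4144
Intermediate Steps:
U(X, Z) = 0 (U(X, Z) = (0 - 1*0)/4 = (0 + 0)/4 = (¼)*0 = 0)
f(x) = x*(10 + x) (f(x) = (x + 10)*(x + 0) = (10 + x)*x = x*(10 + x))
74*f(4) = 74*(4*(10 + 4)) = 74*(4*14) = 74*56 = 4144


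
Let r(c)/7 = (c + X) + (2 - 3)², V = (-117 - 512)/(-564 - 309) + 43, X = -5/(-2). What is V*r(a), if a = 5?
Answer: 2270996/873 ≈ 2601.4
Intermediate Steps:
X = 5/2 (X = -5*(-½) = 5/2 ≈ 2.5000)
V = 38168/873 (V = -629/(-873) + 43 = -629*(-1/873) + 43 = 629/873 + 43 = 38168/873 ≈ 43.721)
r(c) = 49/2 + 7*c (r(c) = 7*((c + 5/2) + (2 - 3)²) = 7*((5/2 + c) + (-1)²) = 7*((5/2 + c) + 1) = 7*(7/2 + c) = 49/2 + 7*c)
V*r(a) = 38168*(49/2 + 7*5)/873 = 38168*(49/2 + 35)/873 = (38168/873)*(119/2) = 2270996/873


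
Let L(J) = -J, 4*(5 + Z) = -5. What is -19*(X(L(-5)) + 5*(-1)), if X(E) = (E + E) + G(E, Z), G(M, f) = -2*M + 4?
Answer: 19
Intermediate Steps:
Z = -25/4 (Z = -5 + (¼)*(-5) = -5 - 5/4 = -25/4 ≈ -6.2500)
G(M, f) = 4 - 2*M
X(E) = 4 (X(E) = (E + E) + (4 - 2*E) = 2*E + (4 - 2*E) = 4)
-19*(X(L(-5)) + 5*(-1)) = -19*(4 + 5*(-1)) = -19*(4 - 5) = -19*(-1) = 19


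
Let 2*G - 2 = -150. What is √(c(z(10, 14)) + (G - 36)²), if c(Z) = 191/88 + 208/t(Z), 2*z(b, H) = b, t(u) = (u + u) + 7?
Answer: √6778058474/748 ≈ 110.07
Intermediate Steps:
t(u) = 7 + 2*u (t(u) = 2*u + 7 = 7 + 2*u)
G = -74 (G = 1 + (½)*(-150) = 1 - 75 = -74)
z(b, H) = b/2
c(Z) = 191/88 + 208/(7 + 2*Z)
√(c(z(10, 14)) + (G - 36)²) = √((19641 + 382*((½)*10))/(88*(7 + 2*((½)*10))) + (-74 - 36)²) = √((19641 + 382*5)/(88*(7 + 2*5)) + (-110)²) = √((19641 + 1910)/(88*(7 + 10)) + 12100) = √((1/88)*21551/17 + 12100) = √((1/88)*(1/17)*21551 + 12100) = √(21551/1496 + 12100) = √(18123151/1496) = √6778058474/748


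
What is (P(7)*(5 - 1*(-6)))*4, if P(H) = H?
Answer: 308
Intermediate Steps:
(P(7)*(5 - 1*(-6)))*4 = (7*(5 - 1*(-6)))*4 = (7*(5 + 6))*4 = (7*11)*4 = 77*4 = 308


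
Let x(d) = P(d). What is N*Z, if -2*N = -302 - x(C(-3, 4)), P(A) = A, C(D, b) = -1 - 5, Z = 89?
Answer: 13172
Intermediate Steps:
C(D, b) = -6
x(d) = d
N = 148 (N = -(-302 - 1*(-6))/2 = -(-302 + 6)/2 = -½*(-296) = 148)
N*Z = 148*89 = 13172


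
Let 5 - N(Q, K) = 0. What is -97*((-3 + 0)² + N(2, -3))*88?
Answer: -119504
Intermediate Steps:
N(Q, K) = 5 (N(Q, K) = 5 - 1*0 = 5 + 0 = 5)
-97*((-3 + 0)² + N(2, -3))*88 = -97*((-3 + 0)² + 5)*88 = -97*((-3)² + 5)*88 = -97*(9 + 5)*88 = -97*14*88 = -1358*88 = -119504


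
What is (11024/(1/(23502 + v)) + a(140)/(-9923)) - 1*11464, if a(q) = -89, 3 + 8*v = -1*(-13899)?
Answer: 2760809528145/9923 ≈ 2.7822e+8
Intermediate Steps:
v = 1737 (v = -3/8 + (-1*(-13899))/8 = -3/8 + (⅛)*13899 = -3/8 + 13899/8 = 1737)
(11024/(1/(23502 + v)) + a(140)/(-9923)) - 1*11464 = (11024/(1/(23502 + 1737)) - 89/(-9923)) - 1*11464 = (11024/(1/25239) - 89*(-1/9923)) - 11464 = (11024/(1/25239) + 89/9923) - 11464 = (11024*25239 + 89/9923) - 11464 = (278234736 + 89/9923) - 11464 = 2760923285417/9923 - 11464 = 2760809528145/9923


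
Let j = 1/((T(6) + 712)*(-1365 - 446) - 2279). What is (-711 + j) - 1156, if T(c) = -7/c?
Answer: -14446078669/7737589 ≈ -1867.0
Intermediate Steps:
j = -6/7737589 (j = 1/((-7/6 + 712)*(-1365 - 446) - 2279) = 1/((-7*⅙ + 712)*(-1811) - 2279) = 1/((-7/6 + 712)*(-1811) - 2279) = 1/((4265/6)*(-1811) - 2279) = 1/(-7723915/6 - 2279) = 1/(-7737589/6) = -6/7737589 ≈ -7.7544e-7)
(-711 + j) - 1156 = (-711 - 6/7737589) - 1156 = -5501425785/7737589 - 1156 = -14446078669/7737589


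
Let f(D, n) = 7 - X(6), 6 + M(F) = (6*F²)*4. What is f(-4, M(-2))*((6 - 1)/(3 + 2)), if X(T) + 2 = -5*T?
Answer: 39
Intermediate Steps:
X(T) = -2 - 5*T
M(F) = -6 + 24*F² (M(F) = -6 + (6*F²)*4 = -6 + 24*F²)
f(D, n) = 39 (f(D, n) = 7 - (-2 - 5*6) = 7 - (-2 - 30) = 7 - 1*(-32) = 7 + 32 = 39)
f(-4, M(-2))*((6 - 1)/(3 + 2)) = 39*((6 - 1)/(3 + 2)) = 39*(5/5) = 39*(5*(⅕)) = 39*1 = 39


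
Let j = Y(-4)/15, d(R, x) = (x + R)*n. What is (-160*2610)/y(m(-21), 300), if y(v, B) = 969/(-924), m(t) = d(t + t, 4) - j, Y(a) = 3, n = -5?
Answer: 128620800/323 ≈ 3.9821e+5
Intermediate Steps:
d(R, x) = -5*R - 5*x (d(R, x) = (x + R)*(-5) = (R + x)*(-5) = -5*R - 5*x)
j = ⅕ (j = 3/15 = 3*(1/15) = ⅕ ≈ 0.20000)
m(t) = -101/5 - 10*t (m(t) = (-5*(t + t) - 5*4) - 1*⅕ = (-10*t - 20) - ⅕ = (-20 - 10*t) - ⅕ = -101/5 - 10*t)
y(v, B) = -323/308 (y(v, B) = 969*(-1/924) = -323/308)
(-160*2610)/y(m(-21), 300) = (-160*2610)/(-323/308) = -417600*(-308/323) = 128620800/323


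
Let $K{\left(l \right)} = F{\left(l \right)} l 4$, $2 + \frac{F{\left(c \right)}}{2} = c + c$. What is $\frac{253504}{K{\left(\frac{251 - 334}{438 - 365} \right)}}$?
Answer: $\frac{21108169}{3237} \approx 6520.9$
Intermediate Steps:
$F{\left(c \right)} = -4 + 4 c$ ($F{\left(c \right)} = -4 + 2 \left(c + c\right) = -4 + 2 \cdot 2 c = -4 + 4 c$)
$K{\left(l \right)} = 4 l \left(-4 + 4 l\right)$ ($K{\left(l \right)} = \left(-4 + 4 l\right) l 4 = l \left(-4 + 4 l\right) 4 = 4 l \left(-4 + 4 l\right)$)
$\frac{253504}{K{\left(\frac{251 - 334}{438 - 365} \right)}} = \frac{253504}{16 \frac{251 - 334}{438 - 365} \left(-1 + \frac{251 - 334}{438 - 365}\right)} = \frac{253504}{16 \left(- \frac{83}{73}\right) \left(-1 - \frac{83}{73}\right)} = \frac{253504}{16 \left(- \frac{83}{73}\right) \left(- \frac{156}{73}\right)} = \frac{253504}{\frac{207168}{5329}} = 253504 \cdot \frac{5329}{207168} = \frac{21108169}{3237}$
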